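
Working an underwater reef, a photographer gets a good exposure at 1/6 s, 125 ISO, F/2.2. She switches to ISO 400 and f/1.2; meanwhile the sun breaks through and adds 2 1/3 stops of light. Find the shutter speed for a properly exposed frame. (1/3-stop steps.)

Scene light: 2 1/3 stops brighter.
ISO: 125 → 160 → 200 → 250 → 320 → 400 — 1 2/3 stops raised (brighter).
Aperture: f/2.2 → f/2 → f/1.8 → f/1.6 → f/1.4 → f/1.2 — 1 2/3 stops wider (brighter).
Net so far: 5 2/3 stops brighter. Shutter speed: 1/6 → 1/8 → 1/10 → 1/13 → 1/15 → 1/20 → 1/25 → 1/30 → 1/40 → 1/50 → 1/60 → 1/80 → 1/100 → 1/125 → 1/160 → 1/200 → 1/250 → 1/320.

1/320s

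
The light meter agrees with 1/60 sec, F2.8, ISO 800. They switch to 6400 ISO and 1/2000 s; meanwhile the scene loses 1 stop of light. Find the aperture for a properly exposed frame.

Scene light: 1 stop darker.
ISO: 800 → 1600 → 3200 → 6400 — 3 stops raised (brighter).
Shutter speed: 1/60 → 1/125 → 1/250 → 1/500 → 1/1000 → 1/2000 — 5 stops shorter (darker).
Net so far: 3 stops darker. Aperture: f/2.8 → f/2 → f/1.4 → f/1.0.

f/1.0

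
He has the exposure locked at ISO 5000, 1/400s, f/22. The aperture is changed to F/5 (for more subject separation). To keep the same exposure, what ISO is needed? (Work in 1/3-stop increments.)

ISO 250

Aperture: f/22 → f/20 → f/18 → f/16 → f/14 → f/13 → f/11 → f/10 → f/9 → f/8 → f/7.1 → f/6.3 → f/5.6 → f/5 — 4 1/3 stops opened up (brighter).
Need 4 1/3 stops darker from the ISO: 5000 → 4000 → 3200 → 2500 → 2000 → 1600 → 1250 → 1000 → 800 → 640 → 500 → 400 → 320 → 250.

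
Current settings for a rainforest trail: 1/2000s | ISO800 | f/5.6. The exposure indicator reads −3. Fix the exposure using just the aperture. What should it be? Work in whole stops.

Underexposed by 3 stops → need 3 stops brighter.
Aperture: f/5.6 → f/4 → f/2.8 → f/2.

f/2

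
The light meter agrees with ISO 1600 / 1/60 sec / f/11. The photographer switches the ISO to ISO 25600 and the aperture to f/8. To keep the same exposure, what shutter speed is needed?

ISO: 1600 → 3200 → 6400 → 12800 → 25600 — 4 stops raised (brighter).
Aperture: f/11 → f/8 — 1 stop wider (brighter).
Net change so far: 5 stops brighter. Offset with the shutter speed: 1/60 → 1/125 → 1/250 → 1/500 → 1/1000 → 1/2000.

1/2000s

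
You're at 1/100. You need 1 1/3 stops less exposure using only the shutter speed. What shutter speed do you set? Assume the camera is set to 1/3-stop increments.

Shutter speed: 1/100 → 1/125 → 1/160 → 1/200 → 1/250 — 1 1/3 stops shorter (darker).

1/250s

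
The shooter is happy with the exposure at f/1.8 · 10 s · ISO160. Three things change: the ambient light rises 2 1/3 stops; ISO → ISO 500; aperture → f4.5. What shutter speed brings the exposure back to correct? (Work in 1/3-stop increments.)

4 s

Scene light: 2 1/3 stops brighter.
ISO: 160 → 200 → 250 → 320 → 400 → 500 — 1 2/3 stops raised (brighter).
Aperture: f/1.8 → f/2 → f/2.2 → f/2.5 → f/2.8 → f/3.2 → f/3.5 → f/4 → f/4.5 — 2 2/3 stops stopped down (darker).
Net so far: 1 1/3 stops brighter. Shutter speed: 10 → 8 → 6 → 5 → 4.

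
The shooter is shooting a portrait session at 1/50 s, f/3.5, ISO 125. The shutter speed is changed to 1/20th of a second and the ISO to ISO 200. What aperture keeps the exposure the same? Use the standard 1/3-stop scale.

f/7.1

Shutter speed: 1/50 → 1/40 → 1/30 → 1/25 → 1/20 — 1 1/3 stops longer (brighter).
ISO: 125 → 160 → 200 — 2/3 stop raised (brighter).
Net change so far: 2 stops brighter. Offset with the aperture: f/3.5 → f/4 → f/4.5 → f/5 → f/5.6 → f/6.3 → f/7.1.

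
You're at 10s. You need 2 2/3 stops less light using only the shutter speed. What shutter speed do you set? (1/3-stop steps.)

Shutter speed: 10 → 8 → 6 → 5 → 4 → 3.2 → 2.5 → 2 → 1.6 — 2 2/3 stops faster (darker).

1.6 s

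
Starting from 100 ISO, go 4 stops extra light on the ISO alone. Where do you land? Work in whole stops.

ISO 1600

ISO: 100 → 200 → 400 → 800 → 1600 — 4 stops raised (brighter).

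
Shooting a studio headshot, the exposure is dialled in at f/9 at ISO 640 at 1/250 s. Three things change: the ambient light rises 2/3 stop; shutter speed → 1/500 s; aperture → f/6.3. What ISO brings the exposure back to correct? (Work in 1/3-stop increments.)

ISO 400

Scene light: 2/3 stop brighter.
Shutter speed: 1/250 → 1/320 → 1/400 → 1/500 — 1 stop shorter (darker).
Aperture: f/9 → f/8 → f/7.1 → f/6.3 — 1 stop opened up (brighter).
Net so far: 2/3 stop brighter. ISO: 640 → 500 → 400.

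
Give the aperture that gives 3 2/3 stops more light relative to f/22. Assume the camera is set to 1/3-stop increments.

Aperture: f/22 → f/20 → f/18 → f/16 → f/14 → f/13 → f/11 → f/10 → f/9 → f/8 → f/7.1 → f/6.3 — 3 2/3 stops opened up (brighter).

f/6.3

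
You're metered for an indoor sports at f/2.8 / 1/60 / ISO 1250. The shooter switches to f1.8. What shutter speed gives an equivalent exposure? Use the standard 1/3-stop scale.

Aperture: f/2.8 → f/2.5 → f/2.2 → f/2 → f/1.8 — 1 1/3 stops larger aperture (brighter).
Need 1 1/3 stops darker from the shutter speed: 1/60 → 1/80 → 1/100 → 1/125 → 1/160.

1/160s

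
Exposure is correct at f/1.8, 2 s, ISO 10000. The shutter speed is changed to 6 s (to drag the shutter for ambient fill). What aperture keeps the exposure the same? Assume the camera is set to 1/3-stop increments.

Shutter speed: 2 → 2.5 → 3.2 → 4 → 5 → 6 — 1 2/3 stops slower (brighter).
Need 1 2/3 stops darker from the aperture: f/1.8 → f/2 → f/2.2 → f/2.5 → f/2.8 → f/3.2.

f/3.2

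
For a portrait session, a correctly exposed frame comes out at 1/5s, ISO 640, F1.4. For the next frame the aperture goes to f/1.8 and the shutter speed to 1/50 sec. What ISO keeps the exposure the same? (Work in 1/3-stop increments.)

ISO 10000

Aperture: f/1.4 → f/1.6 → f/1.8 — 2/3 stop narrower (darker).
Shutter speed: 1/5 → 1/6 → 1/8 → 1/10 → 1/13 → 1/15 → 1/20 → 1/25 → 1/30 → 1/40 → 1/50 — 3 1/3 stops faster (darker).
Net change so far: 4 stops darker. Offset with the ISO: 640 → 800 → 1000 → 1250 → 1600 → 2000 → 2500 → 3200 → 4000 → 5000 → 6400 → 8000 → 10000.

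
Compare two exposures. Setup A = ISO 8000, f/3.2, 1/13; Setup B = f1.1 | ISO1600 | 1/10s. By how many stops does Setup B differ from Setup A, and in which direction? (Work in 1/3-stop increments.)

Aperture: f/3.2 → f/2.8 → f/2.5 → f/2.2 → f/2 → f/1.8 → f/1.6 → f/1.4 → f/1.2 → f/1.1 — 3 stops opened up (brighter).
Shutter speed: 1/13 → 1/10 — 1/3 stop longer (brighter).
ISO: 8000 → 6400 → 5000 → 4000 → 3200 → 2500 → 2000 → 1600 — 2 1/3 stops dropped (darker).
Net: +3 +1/3 −2 1/3 = +1 stop.

1 stop brighter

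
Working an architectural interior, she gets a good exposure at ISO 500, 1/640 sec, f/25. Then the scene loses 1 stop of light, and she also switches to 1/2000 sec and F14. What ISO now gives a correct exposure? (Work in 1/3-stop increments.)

Scene light: 1 stop darker.
Shutter speed: 1/640 → 1/800 → 1/1000 → 1/1250 → 1/1600 → 1/2000 — 1 2/3 stops shorter (darker).
Aperture: f/25 → f/22 → f/20 → f/18 → f/16 → f/14 — 1 2/3 stops wider (brighter).
Net so far: 1 stop darker. ISO: 500 → 640 → 800 → 1000.

ISO 1000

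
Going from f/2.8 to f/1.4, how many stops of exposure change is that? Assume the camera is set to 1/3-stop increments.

2 stops

f/2.8 → f/2.5 → f/2.2 → f/2 → f/1.8 → f/1.6 → f/1.4 — count the steps: 6 third-stops = 2 stops.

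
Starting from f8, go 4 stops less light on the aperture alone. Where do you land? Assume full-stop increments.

Aperture: f/8 → f/11 → f/16 → f/22 → f/32 — 4 stops stopped down (darker).

f/32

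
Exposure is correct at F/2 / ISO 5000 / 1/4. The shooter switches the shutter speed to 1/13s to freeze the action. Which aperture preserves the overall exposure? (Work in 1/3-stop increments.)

f/1.1

Shutter speed: 1/4 → 1/5 → 1/6 → 1/8 → 1/10 → 1/13 — 1 2/3 stops faster (darker).
Need 1 2/3 stops brighter from the aperture: f/2 → f/1.8 → f/1.6 → f/1.4 → f/1.2 → f/1.1.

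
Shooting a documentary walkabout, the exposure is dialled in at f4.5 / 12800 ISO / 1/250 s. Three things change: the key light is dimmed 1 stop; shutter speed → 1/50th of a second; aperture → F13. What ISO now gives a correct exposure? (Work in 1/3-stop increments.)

Scene light: 1 stop darker.
Shutter speed: 1/250 → 1/200 → 1/160 → 1/125 → 1/100 → 1/80 → 1/60 → 1/50 — 2 1/3 stops longer (brighter).
Aperture: f/4.5 → f/5 → f/5.6 → f/6.3 → f/7.1 → f/8 → f/9 → f/10 → f/11 → f/13 — 3 stops narrower (darker).
Net so far: 1 2/3 stops darker. ISO: 12800 → 16000 → 20000 → 25600 → 32000 → 40000.

ISO 40000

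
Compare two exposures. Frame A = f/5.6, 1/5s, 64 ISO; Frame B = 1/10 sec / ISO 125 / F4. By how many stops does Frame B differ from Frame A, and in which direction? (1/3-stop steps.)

1 stop brighter

Aperture: f/5.6 → f/5 → f/4.5 → f/4 — 1 stop wider (brighter).
Shutter speed: 1/5 → 1/6 → 1/8 → 1/10 — 1 stop shorter (darker).
ISO: 64 → 80 → 100 → 125 — 1 stop raised (brighter).
Net: +1 −1 +1 = +1 stop.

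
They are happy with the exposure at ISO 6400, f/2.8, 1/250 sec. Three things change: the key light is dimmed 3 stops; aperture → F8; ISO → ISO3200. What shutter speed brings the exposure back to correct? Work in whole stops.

1/2s

Scene light: 3 stops darker.
Aperture: f/2.8 → f/4 → f/5.6 → f/8 — 3 stops narrower (darker).
ISO: 6400 → 3200 — 1 stop dropped (darker).
Net so far: 7 stops darker. Shutter speed: 1/250 → 1/125 → 1/60 → 1/30 → 1/15 → 1/8 → 1/4 → 1/2.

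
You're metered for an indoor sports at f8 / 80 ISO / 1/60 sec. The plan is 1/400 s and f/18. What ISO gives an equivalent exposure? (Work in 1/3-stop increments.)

ISO 2500

Shutter speed: 1/60 → 1/80 → 1/100 → 1/125 → 1/160 → 1/200 → 1/250 → 1/320 → 1/400 — 2 2/3 stops faster (darker).
Aperture: f/8 → f/9 → f/10 → f/11 → f/13 → f/14 → f/16 → f/18 — 2 1/3 stops narrower (darker).
Net change so far: 5 stops darker. Offset with the ISO: 80 → 100 → 125 → 160 → 200 → 250 → 320 → 400 → 500 → 640 → 800 → 1000 → 1250 → 1600 → 2000 → 2500.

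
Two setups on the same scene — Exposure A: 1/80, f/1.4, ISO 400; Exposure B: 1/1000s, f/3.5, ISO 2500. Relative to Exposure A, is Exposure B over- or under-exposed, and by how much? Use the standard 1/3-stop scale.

Aperture: f/1.4 → f/1.6 → f/1.8 → f/2 → f/2.2 → f/2.5 → f/2.8 → f/3.2 → f/3.5 — 2 2/3 stops smaller aperture (darker).
Shutter speed: 1/80 → 1/100 → 1/125 → 1/160 → 1/200 → 1/250 → 1/320 → 1/400 → 1/500 → 1/640 → 1/800 → 1/1000 — 3 2/3 stops faster (darker).
ISO: 400 → 500 → 640 → 800 → 1000 → 1250 → 1600 → 2000 → 2500 — 2 2/3 stops higher (brighter).
Net: −2 2/3 −3 2/3 +2 2/3 = −3 2/3 stops.

3 2/3 stops darker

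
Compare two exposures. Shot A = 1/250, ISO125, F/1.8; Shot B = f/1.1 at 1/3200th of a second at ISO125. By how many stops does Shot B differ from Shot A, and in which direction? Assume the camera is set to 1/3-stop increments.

2 1/3 stops darker

Aperture: f/1.8 → f/1.6 → f/1.4 → f/1.2 → f/1.1 — 1 1/3 stops opened up (brighter).
Shutter speed: 1/250 → 1/320 → 1/400 → 1/500 → 1/640 → 1/800 → 1/1000 → 1/1250 → 1/1600 → 1/2000 → 1/2500 → 1/3200 — 3 2/3 stops shorter (darker).
ISO: unchanged.
Net: +1 1/3 −3 2/3 = −2 1/3 stops.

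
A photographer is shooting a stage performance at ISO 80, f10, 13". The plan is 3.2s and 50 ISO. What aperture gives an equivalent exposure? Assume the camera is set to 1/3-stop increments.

f/4

Shutter speed: 13 → 10 → 8 → 6 → 5 → 4 → 3.2 — 2 stops faster (darker).
ISO: 80 → 64 → 50 — 2/3 stop lower (darker).
Net change so far: 2 2/3 stops darker. Offset with the aperture: f/10 → f/9 → f/8 → f/7.1 → f/6.3 → f/5.6 → f/5 → f/4.5 → f/4.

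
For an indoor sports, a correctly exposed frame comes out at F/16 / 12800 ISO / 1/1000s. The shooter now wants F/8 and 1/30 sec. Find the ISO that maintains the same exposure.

ISO 100

Aperture: f/16 → f/11 → f/8 — 2 stops larger aperture (brighter).
Shutter speed: 1/1000 → 1/500 → 1/250 → 1/125 → 1/60 → 1/30 — 5 stops slower (brighter).
Net change so far: 7 stops brighter. Offset with the ISO: 12800 → 6400 → 3200 → 1600 → 800 → 400 → 200 → 100.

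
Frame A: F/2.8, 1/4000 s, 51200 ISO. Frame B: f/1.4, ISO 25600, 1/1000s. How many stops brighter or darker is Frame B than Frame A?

3 stops brighter

Aperture: f/2.8 → f/2 → f/1.4 — 2 stops larger aperture (brighter).
Shutter speed: 1/4000 → 1/2000 → 1/1000 — 2 stops slower (brighter).
ISO: 51200 → 25600 — 1 stop dropped (darker).
Net: +2 +2 −1 = +3 stops.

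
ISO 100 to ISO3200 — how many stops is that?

5 stops

100 → 200 → 400 → 800 → 1600 → 3200 — count the steps: 5 stops.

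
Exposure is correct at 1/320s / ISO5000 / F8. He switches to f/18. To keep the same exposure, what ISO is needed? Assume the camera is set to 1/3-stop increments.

ISO 25600

Aperture: f/8 → f/9 → f/10 → f/11 → f/13 → f/14 → f/16 → f/18 — 2 1/3 stops narrower (darker).
Need 2 1/3 stops brighter from the ISO: 5000 → 6400 → 8000 → 10000 → 12800 → 16000 → 20000 → 25600.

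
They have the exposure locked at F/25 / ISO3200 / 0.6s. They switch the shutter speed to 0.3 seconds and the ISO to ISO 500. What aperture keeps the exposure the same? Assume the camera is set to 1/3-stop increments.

Shutter speed: 0.6 → 0.5 → 0.4 → 0.3 — 1 stop shorter (darker).
ISO: 3200 → 2500 → 2000 → 1600 → 1250 → 1000 → 800 → 640 → 500 — 2 2/3 stops dropped (darker).
Net change so far: 3 2/3 stops darker. Offset with the aperture: f/25 → f/22 → f/20 → f/18 → f/16 → f/14 → f/13 → f/11 → f/10 → f/9 → f/8 → f/7.1.

f/7.1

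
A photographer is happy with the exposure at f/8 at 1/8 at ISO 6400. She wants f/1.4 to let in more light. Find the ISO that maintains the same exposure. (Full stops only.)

ISO 200

Aperture: f/8 → f/5.6 → f/4 → f/2.8 → f/2 → f/1.4 — 5 stops wider (brighter).
Need 5 stops darker from the ISO: 6400 → 3200 → 1600 → 800 → 400 → 200.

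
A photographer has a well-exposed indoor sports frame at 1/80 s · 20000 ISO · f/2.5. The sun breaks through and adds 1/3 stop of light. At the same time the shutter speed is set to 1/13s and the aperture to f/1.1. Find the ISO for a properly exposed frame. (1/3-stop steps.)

ISO 500

Scene light: 1/3 stop brighter.
Shutter speed: 1/80 → 1/60 → 1/50 → 1/40 → 1/30 → 1/25 → 1/20 → 1/15 → 1/13 — 2 2/3 stops longer (brighter).
Aperture: f/2.5 → f/2.2 → f/2 → f/1.8 → f/1.6 → f/1.4 → f/1.2 → f/1.1 — 2 1/3 stops wider (brighter).
Net so far: 5 1/3 stops brighter. ISO: 20000 → 16000 → 12800 → 10000 → 8000 → 6400 → 5000 → 4000 → 3200 → 2500 → 2000 → 1600 → 1250 → 1000 → 800 → 640 → 500.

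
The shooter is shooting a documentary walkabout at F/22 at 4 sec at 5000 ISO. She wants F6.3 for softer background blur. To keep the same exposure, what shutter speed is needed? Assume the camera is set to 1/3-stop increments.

Aperture: f/22 → f/20 → f/18 → f/16 → f/14 → f/13 → f/11 → f/10 → f/9 → f/8 → f/7.1 → f/6.3 — 3 2/3 stops opened up (brighter).
Need 3 2/3 stops darker from the shutter speed: 4 → 3.2 → 2.5 → 2 → 1.6 → 1.3 → 1 → 0.8 → 0.6 → 0.5 → 0.4 → 0.3.

0.3 s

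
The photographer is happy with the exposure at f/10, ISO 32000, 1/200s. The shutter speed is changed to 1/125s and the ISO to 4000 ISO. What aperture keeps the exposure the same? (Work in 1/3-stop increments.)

f/4.5

Shutter speed: 1/200 → 1/160 → 1/125 — 2/3 stop longer (brighter).
ISO: 32000 → 25600 → 20000 → 16000 → 12800 → 10000 → 8000 → 6400 → 5000 → 4000 — 3 stops dropped (darker).
Net change so far: 2 1/3 stops darker. Offset with the aperture: f/10 → f/9 → f/8 → f/7.1 → f/6.3 → f/5.6 → f/5 → f/4.5.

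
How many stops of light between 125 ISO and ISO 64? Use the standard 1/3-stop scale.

1 stop

125 → 100 → 80 → 64 — count the steps: 3 third-stops = 1 stop.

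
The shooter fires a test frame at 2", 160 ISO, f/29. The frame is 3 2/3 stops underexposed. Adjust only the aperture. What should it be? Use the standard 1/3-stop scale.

Underexposed by 3 2/3 stops → need 3 2/3 stops brighter.
Aperture: f/29 → f/25 → f/22 → f/20 → f/18 → f/16 → f/14 → f/13 → f/11 → f/10 → f/9 → f/8.

f/8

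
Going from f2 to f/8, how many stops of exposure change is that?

4 stops

f/2 → f/2.8 → f/4 → f/5.6 → f/8 — count the steps: 4 stops.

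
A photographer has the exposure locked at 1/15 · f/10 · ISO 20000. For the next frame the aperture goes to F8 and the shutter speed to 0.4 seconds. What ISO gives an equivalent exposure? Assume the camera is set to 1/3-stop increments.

Aperture: f/10 → f/9 → f/8 — 2/3 stop larger aperture (brighter).
Shutter speed: 1/15 → 1/13 → 1/10 → 1/8 → 1/6 → 1/5 → 1/4 → 0.3 → 0.4 — 2 2/3 stops slower (brighter).
Net change so far: 3 1/3 stops brighter. Offset with the ISO: 20000 → 16000 → 12800 → 10000 → 8000 → 6400 → 5000 → 4000 → 3200 → 2500 → 2000.

ISO 2000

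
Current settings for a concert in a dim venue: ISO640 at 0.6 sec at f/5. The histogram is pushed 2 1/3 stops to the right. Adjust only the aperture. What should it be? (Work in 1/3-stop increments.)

f/11

Overexposed by 2 1/3 stops → need 2 1/3 stops darker.
Aperture: f/5 → f/5.6 → f/6.3 → f/7.1 → f/8 → f/9 → f/10 → f/11.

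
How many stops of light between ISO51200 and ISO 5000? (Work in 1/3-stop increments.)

3 1/3 stops

51200 → 40000 → 32000 → 25600 → 20000 → 16000 → 12800 → 10000 → 8000 → 6400 → 5000 — count the steps: 10 third-stops = 3 1/3 stops.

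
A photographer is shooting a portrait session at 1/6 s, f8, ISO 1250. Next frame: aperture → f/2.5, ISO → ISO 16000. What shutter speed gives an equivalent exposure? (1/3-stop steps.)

Aperture: f/8 → f/7.1 → f/6.3 → f/5.6 → f/5 → f/4.5 → f/4 → f/3.5 → f/3.2 → f/2.8 → f/2.5 — 3 1/3 stops wider (brighter).
ISO: 1250 → 1600 → 2000 → 2500 → 3200 → 4000 → 5000 → 6400 → 8000 → 10000 → 12800 → 16000 — 3 2/3 stops raised (brighter).
Net change so far: 7 stops brighter. Offset with the shutter speed: 1/6 → 1/8 → 1/10 → 1/13 → 1/15 → 1/20 → 1/25 → 1/30 → 1/40 → 1/50 → 1/60 → 1/80 → 1/100 → 1/125 → 1/160 → 1/200 → 1/250 → 1/320 → 1/400 → 1/500 → 1/640 → 1/800.

1/800s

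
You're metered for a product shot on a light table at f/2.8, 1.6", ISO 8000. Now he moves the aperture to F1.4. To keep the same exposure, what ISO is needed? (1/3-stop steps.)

ISO 2000

Aperture: f/2.8 → f/2.5 → f/2.2 → f/2 → f/1.8 → f/1.6 → f/1.4 — 2 stops wider (brighter).
Need 2 stops darker from the ISO: 8000 → 6400 → 5000 → 4000 → 3200 → 2500 → 2000.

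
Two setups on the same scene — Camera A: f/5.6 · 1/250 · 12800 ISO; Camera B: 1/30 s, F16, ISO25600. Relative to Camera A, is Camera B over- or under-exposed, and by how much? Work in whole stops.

1 stop brighter

Aperture: f/5.6 → f/8 → f/11 → f/16 — 3 stops narrower (darker).
Shutter speed: 1/250 → 1/125 → 1/60 → 1/30 — 3 stops longer (brighter).
ISO: 12800 → 25600 — 1 stop raised (brighter).
Net: −3 +3 +1 = +1 stop.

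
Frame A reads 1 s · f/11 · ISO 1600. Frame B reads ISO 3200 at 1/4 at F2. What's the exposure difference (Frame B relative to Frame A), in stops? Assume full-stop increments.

Aperture: f/11 → f/8 → f/5.6 → f/4 → f/2.8 → f/2 — 5 stops opened up (brighter).
Shutter speed: 1 → 1/2 → 1/4 — 2 stops faster (darker).
ISO: 1600 → 3200 — 1 stop raised (brighter).
Net: +5 −2 +1 = +4 stops.

4 stops brighter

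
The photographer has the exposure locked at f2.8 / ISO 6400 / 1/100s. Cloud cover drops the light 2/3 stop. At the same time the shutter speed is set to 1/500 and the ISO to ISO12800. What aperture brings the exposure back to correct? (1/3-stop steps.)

Scene light: 2/3 stop darker.
Shutter speed: 1/100 → 1/125 → 1/160 → 1/200 → 1/250 → 1/320 → 1/400 → 1/500 — 2 1/3 stops shorter (darker).
ISO: 6400 → 8000 → 10000 → 12800 — 1 stop raised (brighter).
Net so far: 2 stops darker. Aperture: f/2.8 → f/2.5 → f/2.2 → f/2 → f/1.8 → f/1.6 → f/1.4.

f/1.4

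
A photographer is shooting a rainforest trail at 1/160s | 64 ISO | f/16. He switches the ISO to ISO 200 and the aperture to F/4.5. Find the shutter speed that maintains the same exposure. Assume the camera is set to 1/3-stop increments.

ISO: 64 → 80 → 100 → 125 → 160 → 200 — 1 2/3 stops higher (brighter).
Aperture: f/16 → f/14 → f/13 → f/11 → f/10 → f/9 → f/8 → f/7.1 → f/6.3 → f/5.6 → f/5 → f/4.5 — 3 2/3 stops wider (brighter).
Net change so far: 5 1/3 stops brighter. Offset with the shutter speed: 1/160 → 1/200 → 1/250 → 1/320 → 1/400 → 1/500 → 1/640 → 1/800 → 1/1000 → 1/1250 → 1/1600 → 1/2000 → 1/2500 → 1/3200 → 1/4000 → 1/5000 → 1/6400.

1/6400s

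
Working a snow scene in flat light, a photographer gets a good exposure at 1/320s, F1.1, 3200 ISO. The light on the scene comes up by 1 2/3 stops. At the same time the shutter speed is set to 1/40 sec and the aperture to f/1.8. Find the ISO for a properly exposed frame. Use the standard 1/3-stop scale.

Scene light: 1 2/3 stops brighter.
Shutter speed: 1/320 → 1/250 → 1/200 → 1/160 → 1/125 → 1/100 → 1/80 → 1/60 → 1/50 → 1/40 — 3 stops slower (brighter).
Aperture: f/1.1 → f/1.2 → f/1.4 → f/1.6 → f/1.8 — 1 1/3 stops narrower (darker).
Net so far: 3 1/3 stops brighter. ISO: 3200 → 2500 → 2000 → 1600 → 1250 → 1000 → 800 → 640 → 500 → 400 → 320.

ISO 320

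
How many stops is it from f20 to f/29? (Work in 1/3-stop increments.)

1 stop

f/20 → f/22 → f/25 → f/29 — count the steps: 3 third-stops = 1 stop.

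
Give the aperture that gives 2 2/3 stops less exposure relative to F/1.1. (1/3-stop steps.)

Aperture: f/1.1 → f/1.2 → f/1.4 → f/1.6 → f/1.8 → f/2 → f/2.2 → f/2.5 → f/2.8 — 2 2/3 stops stopped down (darker).

f/2.8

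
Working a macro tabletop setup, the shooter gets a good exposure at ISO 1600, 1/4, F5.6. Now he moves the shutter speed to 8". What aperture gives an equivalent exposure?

f/32

Shutter speed: 1/4 → 1/2 → 1 → 2 → 4 → 8 — 5 stops slower (brighter).
Need 5 stops darker from the aperture: f/5.6 → f/8 → f/11 → f/16 → f/22 → f/32.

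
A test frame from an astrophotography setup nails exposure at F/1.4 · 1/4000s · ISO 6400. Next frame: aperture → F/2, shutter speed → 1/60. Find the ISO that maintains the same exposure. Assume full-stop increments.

Aperture: f/1.4 → f/2 — 1 stop smaller aperture (darker).
Shutter speed: 1/4000 → 1/2000 → 1/1000 → 1/500 → 1/250 → 1/125 → 1/60 — 6 stops slower (brighter).
Net change so far: 5 stops brighter. Offset with the ISO: 6400 → 3200 → 1600 → 800 → 400 → 200.

ISO 200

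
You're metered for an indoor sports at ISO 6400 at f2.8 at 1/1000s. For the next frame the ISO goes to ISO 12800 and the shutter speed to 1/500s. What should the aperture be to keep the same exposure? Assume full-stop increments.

ISO: 6400 → 12800 — 1 stop raised (brighter).
Shutter speed: 1/1000 → 1/500 — 1 stop slower (brighter).
Net change so far: 2 stops brighter. Offset with the aperture: f/2.8 → f/4 → f/5.6.

f/5.6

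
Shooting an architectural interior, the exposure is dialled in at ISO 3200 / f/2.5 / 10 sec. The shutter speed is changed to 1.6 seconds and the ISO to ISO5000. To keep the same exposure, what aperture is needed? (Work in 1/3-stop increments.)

Shutter speed: 10 → 8 → 6 → 5 → 4 → 3.2 → 2.5 → 2 → 1.6 — 2 2/3 stops faster (darker).
ISO: 3200 → 4000 → 5000 — 2/3 stop raised (brighter).
Net change so far: 2 stops darker. Offset with the aperture: f/2.5 → f/2.2 → f/2 → f/1.8 → f/1.6 → f/1.4 → f/1.2.

f/1.2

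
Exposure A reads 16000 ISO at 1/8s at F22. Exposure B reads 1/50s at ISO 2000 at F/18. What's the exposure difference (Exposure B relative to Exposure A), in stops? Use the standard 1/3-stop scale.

5 stops darker

Aperture: f/22 → f/20 → f/18 — 2/3 stop wider (brighter).
Shutter speed: 1/8 → 1/10 → 1/13 → 1/15 → 1/20 → 1/25 → 1/30 → 1/40 → 1/50 — 2 2/3 stops shorter (darker).
ISO: 16000 → 12800 → 10000 → 8000 → 6400 → 5000 → 4000 → 3200 → 2500 → 2000 — 3 stops lower (darker).
Net: +2/3 −2 2/3 −3 = −5 stops.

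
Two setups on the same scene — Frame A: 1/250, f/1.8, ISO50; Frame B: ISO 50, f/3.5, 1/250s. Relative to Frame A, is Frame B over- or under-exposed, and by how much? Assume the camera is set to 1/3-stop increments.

2 stops darker

Aperture: f/1.8 → f/2 → f/2.2 → f/2.5 → f/2.8 → f/3.2 → f/3.5 — 2 stops narrower (darker).
Shutter speed: unchanged.
ISO: unchanged.
Net: −2 = −2 stops.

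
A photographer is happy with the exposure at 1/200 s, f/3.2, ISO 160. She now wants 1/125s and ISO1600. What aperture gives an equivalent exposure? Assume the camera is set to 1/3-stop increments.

f/13

Shutter speed: 1/200 → 1/160 → 1/125 — 2/3 stop longer (brighter).
ISO: 160 → 200 → 250 → 320 → 400 → 500 → 640 → 800 → 1000 → 1250 → 1600 — 3 1/3 stops higher (brighter).
Net change so far: 4 stops brighter. Offset with the aperture: f/3.2 → f/3.5 → f/4 → f/4.5 → f/5 → f/5.6 → f/6.3 → f/7.1 → f/8 → f/9 → f/10 → f/11 → f/13.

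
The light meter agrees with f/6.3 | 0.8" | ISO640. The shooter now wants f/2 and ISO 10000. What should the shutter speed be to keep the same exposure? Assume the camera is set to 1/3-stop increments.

1/200s

Aperture: f/6.3 → f/5.6 → f/5 → f/4.5 → f/4 → f/3.5 → f/3.2 → f/2.8 → f/2.5 → f/2.2 → f/2 — 3 1/3 stops larger aperture (brighter).
ISO: 640 → 800 → 1000 → 1250 → 1600 → 2000 → 2500 → 3200 → 4000 → 5000 → 6400 → 8000 → 10000 — 4 stops higher (brighter).
Net change so far: 7 1/3 stops brighter. Offset with the shutter speed: 0.8 → 0.6 → 0.5 → 0.4 → 0.3 → 1/4 → 1/5 → 1/6 → 1/8 → 1/10 → 1/13 → 1/15 → 1/20 → 1/25 → 1/30 → 1/40 → 1/50 → 1/60 → 1/80 → 1/100 → 1/125 → 1/160 → 1/200.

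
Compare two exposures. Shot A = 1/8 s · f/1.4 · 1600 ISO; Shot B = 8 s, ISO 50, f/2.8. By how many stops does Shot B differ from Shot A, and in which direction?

1 stop darker

Aperture: f/1.4 → f/2 → f/2.8 — 2 stops narrower (darker).
Shutter speed: 1/8 → 1/4 → 1/2 → 1 → 2 → 4 → 8 — 6 stops slower (brighter).
ISO: 1600 → 800 → 400 → 200 → 100 → 50 — 5 stops lower (darker).
Net: −2 +6 −5 = −1 stop.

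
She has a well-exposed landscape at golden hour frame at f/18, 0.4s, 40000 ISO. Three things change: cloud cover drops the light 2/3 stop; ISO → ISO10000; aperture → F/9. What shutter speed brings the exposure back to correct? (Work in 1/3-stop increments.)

Scene light: 2/3 stop darker.
ISO: 40000 → 32000 → 25600 → 20000 → 16000 → 12800 → 10000 — 2 stops lower (darker).
Aperture: f/18 → f/16 → f/14 → f/13 → f/11 → f/10 → f/9 — 2 stops larger aperture (brighter).
Net so far: 2/3 stop darker. Shutter speed: 0.4 → 0.5 → 0.6.

0.6 s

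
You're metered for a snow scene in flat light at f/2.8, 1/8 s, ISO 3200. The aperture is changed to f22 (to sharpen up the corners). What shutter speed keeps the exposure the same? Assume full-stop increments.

Aperture: f/2.8 → f/4 → f/5.6 → f/8 → f/11 → f/16 → f/22 — 6 stops stopped down (darker).
Need 6 stops brighter from the shutter speed: 1/8 → 1/4 → 1/2 → 1 → 2 → 4 → 8.

8 s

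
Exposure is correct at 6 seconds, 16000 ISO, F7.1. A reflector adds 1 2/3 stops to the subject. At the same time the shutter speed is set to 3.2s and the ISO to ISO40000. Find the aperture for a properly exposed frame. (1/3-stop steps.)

Scene light: 1 2/3 stops brighter.
Shutter speed: 6 → 5 → 4 → 3.2 — 1 stop shorter (darker).
ISO: 16000 → 20000 → 25600 → 32000 → 40000 — 1 1/3 stops higher (brighter).
Net so far: 2 stops brighter. Aperture: f/7.1 → f/8 → f/9 → f/10 → f/11 → f/13 → f/14.

f/14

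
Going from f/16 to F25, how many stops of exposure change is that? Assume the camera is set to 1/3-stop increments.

1 1/3 stops

f/16 → f/18 → f/20 → f/22 → f/25 — count the steps: 4 third-stops = 1 1/3 stops.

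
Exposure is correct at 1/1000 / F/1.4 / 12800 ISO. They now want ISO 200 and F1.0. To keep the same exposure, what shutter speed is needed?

ISO: 12800 → 6400 → 3200 → 1600 → 800 → 400 → 200 — 6 stops dropped (darker).
Aperture: f/1.4 → f/1.0 — 1 stop wider (brighter).
Net change so far: 5 stops darker. Offset with the shutter speed: 1/1000 → 1/500 → 1/250 → 1/125 → 1/60 → 1/30.

1/30s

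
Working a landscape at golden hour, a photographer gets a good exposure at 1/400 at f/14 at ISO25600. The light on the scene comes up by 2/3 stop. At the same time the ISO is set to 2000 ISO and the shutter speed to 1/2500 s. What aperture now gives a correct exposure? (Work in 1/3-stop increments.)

f/2

Scene light: 2/3 stop brighter.
ISO: 25600 → 20000 → 16000 → 12800 → 10000 → 8000 → 6400 → 5000 → 4000 → 3200 → 2500 → 2000 — 3 2/3 stops lower (darker).
Shutter speed: 1/400 → 1/500 → 1/640 → 1/800 → 1/1000 → 1/1250 → 1/1600 → 1/2000 → 1/2500 — 2 2/3 stops faster (darker).
Net so far: 5 2/3 stops darker. Aperture: f/14 → f/13 → f/11 → f/10 → f/9 → f/8 → f/7.1 → f/6.3 → f/5.6 → f/5 → f/4.5 → f/4 → f/3.5 → f/3.2 → f/2.8 → f/2.5 → f/2.2 → f/2.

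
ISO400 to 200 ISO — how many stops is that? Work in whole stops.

1 stop

400 → 200 — count the steps: 1 stop.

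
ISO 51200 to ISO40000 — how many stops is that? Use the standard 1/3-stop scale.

51200 → 40000 — count the steps: 1 third-stops = 1/3 stop.

1/3 stop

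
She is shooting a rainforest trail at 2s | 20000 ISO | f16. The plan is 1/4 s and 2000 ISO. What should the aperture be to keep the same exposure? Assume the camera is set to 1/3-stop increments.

Shutter speed: 2 → 1.6 → 1.3 → 1 → 0.8 → 0.6 → 0.5 → 0.4 → 0.3 → 1/4 — 3 stops faster (darker).
ISO: 20000 → 16000 → 12800 → 10000 → 8000 → 6400 → 5000 → 4000 → 3200 → 2500 → 2000 — 3 1/3 stops dropped (darker).
Net change so far: 6 1/3 stops darker. Offset with the aperture: f/16 → f/14 → f/13 → f/11 → f/10 → f/9 → f/8 → f/7.1 → f/6.3 → f/5.6 → f/5 → f/4.5 → f/4 → f/3.5 → f/3.2 → f/2.8 → f/2.5 → f/2.2 → f/2 → f/1.8.

f/1.8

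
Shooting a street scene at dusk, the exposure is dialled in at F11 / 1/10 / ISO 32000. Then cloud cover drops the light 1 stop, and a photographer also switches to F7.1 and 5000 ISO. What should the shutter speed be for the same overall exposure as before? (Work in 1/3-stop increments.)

Scene light: 1 stop darker.
Aperture: f/11 → f/10 → f/9 → f/8 → f/7.1 — 1 1/3 stops wider (brighter).
ISO: 32000 → 25600 → 20000 → 16000 → 12800 → 10000 → 8000 → 6400 → 5000 — 2 2/3 stops dropped (darker).
Net so far: 2 1/3 stops darker. Shutter speed: 1/10 → 1/8 → 1/6 → 1/5 → 1/4 → 0.3 → 0.4 → 0.5.

0.5 s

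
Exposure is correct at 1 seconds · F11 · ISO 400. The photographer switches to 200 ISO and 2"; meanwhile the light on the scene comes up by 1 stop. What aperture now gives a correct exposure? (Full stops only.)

f/16

Scene light: 1 stop brighter.
ISO: 400 → 200 — 1 stop dropped (darker).
Shutter speed: 1 → 2 — 1 stop slower (brighter).
Net so far: 1 stop brighter. Aperture: f/11 → f/16.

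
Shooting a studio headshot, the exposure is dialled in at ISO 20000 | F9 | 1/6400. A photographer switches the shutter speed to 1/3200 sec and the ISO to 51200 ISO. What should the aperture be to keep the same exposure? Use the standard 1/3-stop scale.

Shutter speed: 1/6400 → 1/5000 → 1/4000 → 1/3200 — 1 stop longer (brighter).
ISO: 20000 → 25600 → 32000 → 40000 → 51200 — 1 1/3 stops higher (brighter).
Net change so far: 2 1/3 stops brighter. Offset with the aperture: f/9 → f/10 → f/11 → f/13 → f/14 → f/16 → f/18 → f/20.

f/20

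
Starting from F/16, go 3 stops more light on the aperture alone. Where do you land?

f/5.6

Aperture: f/16 → f/11 → f/8 → f/5.6 — 3 stops wider (brighter).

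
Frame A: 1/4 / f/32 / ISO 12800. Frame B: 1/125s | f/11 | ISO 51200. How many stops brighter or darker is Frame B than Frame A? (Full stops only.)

Aperture: f/32 → f/22 → f/16 → f/11 — 3 stops larger aperture (brighter).
Shutter speed: 1/4 → 1/8 → 1/15 → 1/30 → 1/60 → 1/125 — 5 stops shorter (darker).
ISO: 12800 → 25600 → 51200 — 2 stops higher (brighter).
Net: +3 −5 +2 = 0 stops.

same exposure (0 stops)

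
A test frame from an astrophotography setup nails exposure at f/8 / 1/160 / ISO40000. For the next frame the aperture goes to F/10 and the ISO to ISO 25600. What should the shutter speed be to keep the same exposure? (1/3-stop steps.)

1/60s

Aperture: f/8 → f/9 → f/10 — 2/3 stop stopped down (darker).
ISO: 40000 → 32000 → 25600 — 2/3 stop dropped (darker).
Net change so far: 1 1/3 stops darker. Offset with the shutter speed: 1/160 → 1/125 → 1/100 → 1/80 → 1/60.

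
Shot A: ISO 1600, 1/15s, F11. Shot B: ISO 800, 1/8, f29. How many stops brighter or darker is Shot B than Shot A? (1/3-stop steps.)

2 2/3 stops darker

Aperture: f/11 → f/13 → f/14 → f/16 → f/18 → f/20 → f/22 → f/25 → f/29 — 2 2/3 stops smaller aperture (darker).
Shutter speed: 1/15 → 1/13 → 1/10 → 1/8 — 1 stop slower (brighter).
ISO: 1600 → 1250 → 1000 → 800 — 1 stop dropped (darker).
Net: −2 2/3 +1 −1 = −2 2/3 stops.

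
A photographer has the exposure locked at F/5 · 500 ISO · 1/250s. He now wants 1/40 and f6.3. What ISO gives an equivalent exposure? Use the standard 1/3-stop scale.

Shutter speed: 1/250 → 1/200 → 1/160 → 1/125 → 1/100 → 1/80 → 1/60 → 1/50 → 1/40 — 2 2/3 stops longer (brighter).
Aperture: f/5 → f/5.6 → f/6.3 — 2/3 stop stopped down (darker).
Net change so far: 2 stops brighter. Offset with the ISO: 500 → 400 → 320 → 250 → 200 → 160 → 125.

ISO 125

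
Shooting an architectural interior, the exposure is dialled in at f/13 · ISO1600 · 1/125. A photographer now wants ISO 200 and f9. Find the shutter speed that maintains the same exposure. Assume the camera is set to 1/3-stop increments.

1/30s

ISO: 1600 → 1250 → 1000 → 800 → 640 → 500 → 400 → 320 → 250 → 200 — 3 stops lower (darker).
Aperture: f/13 → f/11 → f/10 → f/9 — 1 stop larger aperture (brighter).
Net change so far: 2 stops darker. Offset with the shutter speed: 1/125 → 1/100 → 1/80 → 1/60 → 1/50 → 1/40 → 1/30.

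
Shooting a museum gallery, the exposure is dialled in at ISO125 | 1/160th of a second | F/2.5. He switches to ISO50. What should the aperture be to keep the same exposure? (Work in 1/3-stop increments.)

f/1.6

ISO: 125 → 100 → 80 → 64 → 50 — 1 1/3 stops dropped (darker).
Need 1 1/3 stops brighter from the aperture: f/2.5 → f/2.2 → f/2 → f/1.8 → f/1.6.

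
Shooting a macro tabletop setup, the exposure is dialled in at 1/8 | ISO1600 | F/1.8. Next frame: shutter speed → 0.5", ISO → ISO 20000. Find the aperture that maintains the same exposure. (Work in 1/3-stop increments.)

Shutter speed: 1/8 → 1/6 → 1/5 → 1/4 → 0.3 → 0.4 → 0.5 — 2 stops longer (brighter).
ISO: 1600 → 2000 → 2500 → 3200 → 4000 → 5000 → 6400 → 8000 → 10000 → 12800 → 16000 → 20000 — 3 2/3 stops raised (brighter).
Net change so far: 5 2/3 stops brighter. Offset with the aperture: f/1.8 → f/2 → f/2.2 → f/2.5 → f/2.8 → f/3.2 → f/3.5 → f/4 → f/4.5 → f/5 → f/5.6 → f/6.3 → f/7.1 → f/8 → f/9 → f/10 → f/11 → f/13.

f/13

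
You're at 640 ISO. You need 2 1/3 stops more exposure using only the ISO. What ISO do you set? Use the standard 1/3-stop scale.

ISO 3200

ISO: 640 → 800 → 1000 → 1250 → 1600 → 2000 → 2500 → 3200 — 2 1/3 stops raised (brighter).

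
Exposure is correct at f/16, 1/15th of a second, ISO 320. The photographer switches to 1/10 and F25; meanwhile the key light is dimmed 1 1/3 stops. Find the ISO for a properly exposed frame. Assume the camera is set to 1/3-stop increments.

Scene light: 1 1/3 stops darker.
Shutter speed: 1/15 → 1/13 → 1/10 — 2/3 stop slower (brighter).
Aperture: f/16 → f/18 → f/20 → f/22 → f/25 — 1 1/3 stops narrower (darker).
Net so far: 2 stops darker. ISO: 320 → 400 → 500 → 640 → 800 → 1000 → 1250.

ISO 1250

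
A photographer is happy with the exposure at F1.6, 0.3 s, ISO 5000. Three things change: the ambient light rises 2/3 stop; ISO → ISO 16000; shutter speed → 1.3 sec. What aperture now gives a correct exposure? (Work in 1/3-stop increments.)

f/7.1

Scene light: 2/3 stop brighter.
ISO: 5000 → 6400 → 8000 → 10000 → 12800 → 16000 — 1 2/3 stops higher (brighter).
Shutter speed: 0.3 → 0.4 → 0.5 → 0.6 → 0.8 → 1 → 1.3 — 2 stops slower (brighter).
Net so far: 4 1/3 stops brighter. Aperture: f/1.6 → f/1.8 → f/2 → f/2.2 → f/2.5 → f/2.8 → f/3.2 → f/3.5 → f/4 → f/4.5 → f/5 → f/5.6 → f/6.3 → f/7.1.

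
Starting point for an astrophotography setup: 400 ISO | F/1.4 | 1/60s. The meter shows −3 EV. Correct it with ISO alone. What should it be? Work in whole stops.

Underexposed by 3 stops → need 3 stops brighter.
ISO: 400 → 800 → 1600 → 3200.

ISO 3200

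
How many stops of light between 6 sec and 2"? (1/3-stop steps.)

6 → 5 → 4 → 3.2 → 2.5 → 2 — count the steps: 5 third-stops = 1 2/3 stops.

1 2/3 stops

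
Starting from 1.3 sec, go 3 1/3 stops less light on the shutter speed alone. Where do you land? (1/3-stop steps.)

Shutter speed: 1.3 → 1 → 0.8 → 0.6 → 0.5 → 0.4 → 0.3 → 1/4 → 1/5 → 1/6 → 1/8 — 3 1/3 stops shorter (darker).

1/8s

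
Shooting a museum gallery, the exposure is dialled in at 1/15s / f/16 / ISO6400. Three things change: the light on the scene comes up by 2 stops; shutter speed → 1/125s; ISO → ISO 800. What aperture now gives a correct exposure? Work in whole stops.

f/4

Scene light: 2 stops brighter.
Shutter speed: 1/15 → 1/30 → 1/60 → 1/125 — 3 stops faster (darker).
ISO: 6400 → 3200 → 1600 → 800 — 3 stops dropped (darker).
Net so far: 4 stops darker. Aperture: f/16 → f/11 → f/8 → f/5.6 → f/4.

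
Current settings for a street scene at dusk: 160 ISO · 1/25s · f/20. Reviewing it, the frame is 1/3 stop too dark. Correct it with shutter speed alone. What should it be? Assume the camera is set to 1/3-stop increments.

1/20s

Underexposed by 1/3 stop → need 1/3 stop brighter.
Shutter speed: 1/25 → 1/20.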